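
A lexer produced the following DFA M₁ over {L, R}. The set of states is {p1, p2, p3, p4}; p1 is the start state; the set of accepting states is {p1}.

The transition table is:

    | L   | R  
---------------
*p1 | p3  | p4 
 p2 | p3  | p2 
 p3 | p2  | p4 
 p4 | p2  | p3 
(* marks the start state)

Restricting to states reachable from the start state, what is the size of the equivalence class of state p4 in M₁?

Initial partition by acceptance: {p1} | {p2,p3,p4}.
No further refinement is possible. Final partition (2 blocks): {p1} | {p2,p3,p4}.
State p4 belongs to the block {p2,p3,p4}, which has 3 states.

3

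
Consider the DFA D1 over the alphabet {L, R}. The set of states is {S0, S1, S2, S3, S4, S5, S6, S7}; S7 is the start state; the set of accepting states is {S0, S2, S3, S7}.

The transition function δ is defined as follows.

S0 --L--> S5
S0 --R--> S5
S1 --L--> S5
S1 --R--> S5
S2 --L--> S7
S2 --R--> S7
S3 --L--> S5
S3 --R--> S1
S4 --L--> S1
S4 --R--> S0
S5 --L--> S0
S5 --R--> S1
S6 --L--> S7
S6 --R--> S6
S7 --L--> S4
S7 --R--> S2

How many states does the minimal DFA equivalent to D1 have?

Reachable states from the start: {S0,S1,S2,S4,S5,S7}. Unreachable: {S3,S6} — drop them.
P0 = {S0,S2,S7} | {S1,S4,S5}.
Split {S0,S2,S7} by δ(·,L) → {S0,S7} and {S2}.
Refine {S0,S7} on symbol R: members go to different blocks, giving {S0} and {S7}.
On input L, block {S1,S4,S5} splits into {S1,S4} and {S5}.
Refine {S1,S4} on symbol L: members go to different blocks, giving {S1} and {S4}.
No further refinement is possible. Final partition (6 blocks): {S0} | {S1} | {S2} | {S7} | {S5} | {S4}.

6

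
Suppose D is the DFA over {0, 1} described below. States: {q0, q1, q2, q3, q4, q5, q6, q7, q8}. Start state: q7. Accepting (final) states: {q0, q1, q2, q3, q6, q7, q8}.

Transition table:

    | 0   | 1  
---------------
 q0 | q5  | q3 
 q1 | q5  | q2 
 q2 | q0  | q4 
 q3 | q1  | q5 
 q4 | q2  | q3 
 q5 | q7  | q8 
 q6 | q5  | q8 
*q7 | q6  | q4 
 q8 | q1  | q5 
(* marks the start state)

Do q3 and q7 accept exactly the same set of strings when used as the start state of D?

Yes

Every state is reachable, so we keep all 9.
P0 = {q0,q1,q2,q3,q6,q7,q8} | {q4,q5}.
Refine {q0,q1,q2,q3,q6,q7,q8} on symbol 0: members go to different blocks, giving {q2,q3,q7,q8} and {q0,q1,q6}.
No further refinement is possible. Final partition (3 blocks): {q2,q3,q7,q8} | {q4,q5} | {q0,q1,q6}.
q3 and q7 lie in the same block of the stable partition, so they are equivalent — no string distinguishes them.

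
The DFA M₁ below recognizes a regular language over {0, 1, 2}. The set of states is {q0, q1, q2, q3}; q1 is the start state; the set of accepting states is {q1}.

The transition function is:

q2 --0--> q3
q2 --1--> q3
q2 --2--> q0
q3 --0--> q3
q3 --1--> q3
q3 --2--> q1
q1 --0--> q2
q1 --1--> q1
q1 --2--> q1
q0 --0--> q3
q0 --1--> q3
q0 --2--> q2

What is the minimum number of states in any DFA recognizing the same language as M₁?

Every state is reachable, so we keep all 4.
Start with accepting vs non-accepting: {q1} | {q0,q2,q3}.
Split {q0,q2,q3} by δ(·,2) → {q0,q2} and {q3}.
The partition is now stable with 3 blocks: {q1} | {q0,q2} | {q3}.

3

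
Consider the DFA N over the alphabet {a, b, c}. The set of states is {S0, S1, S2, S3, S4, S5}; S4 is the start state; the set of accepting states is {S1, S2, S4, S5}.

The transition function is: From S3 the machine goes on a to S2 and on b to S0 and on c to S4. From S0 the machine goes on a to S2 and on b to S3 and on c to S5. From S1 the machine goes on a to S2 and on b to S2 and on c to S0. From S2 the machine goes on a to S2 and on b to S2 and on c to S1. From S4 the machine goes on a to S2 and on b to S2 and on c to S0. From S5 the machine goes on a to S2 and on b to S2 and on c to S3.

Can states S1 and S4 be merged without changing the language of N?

Yes

Every state is reachable, so we keep all 6.
Start with accepting vs non-accepting: {S1,S2,S4,S5} | {S0,S3}.
Refine {S1,S2,S4,S5} on symbol c: members go to different blocks, giving {S1,S4,S5} and {S2}.
The partition is now stable with 3 blocks: {S1,S4,S5} | {S0,S3} | {S2}.
S1 and S4 lie in the same block of the stable partition, so they are equivalent — no string distinguishes them.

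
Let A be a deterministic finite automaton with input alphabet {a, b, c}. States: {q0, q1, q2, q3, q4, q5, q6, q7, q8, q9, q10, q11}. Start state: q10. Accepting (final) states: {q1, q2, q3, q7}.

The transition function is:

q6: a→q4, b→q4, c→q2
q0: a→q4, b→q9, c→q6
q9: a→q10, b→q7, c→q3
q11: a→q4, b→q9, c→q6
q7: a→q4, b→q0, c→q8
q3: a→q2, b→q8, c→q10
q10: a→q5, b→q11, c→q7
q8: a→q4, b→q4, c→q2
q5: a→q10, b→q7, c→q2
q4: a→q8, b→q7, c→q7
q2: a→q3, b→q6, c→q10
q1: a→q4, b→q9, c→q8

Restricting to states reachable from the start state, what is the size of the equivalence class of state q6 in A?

2

Reachable states from the start: {q0,q2,q3,q4,q5,q6,q7,q8,q9,q10,q11}. Unreachable: {q1} — drop them.
P0 = {q2,q3,q7} | {q0,q4,q5,q6,q8,q9,q10,q11}.
Refine {q2,q3,q7} on symbol a: members go to different blocks, giving {q2,q3} and {q7}.
On input b, block {q0,q4,q5,q6,q8,q9,q10,q11} splits into {q0,q6,q8,q10,q11} and {q4,q5,q9}.
Split {q0,q6,q8,q10,q11} by δ(·,b) → {q0,q6,q8,q11} and {q10}.
On input c, block {q0,q6,q8,q11} splits into {q0,q11} and {q6,q8}.
On input a, block {q4,q5,q9} splits into {q5,q9} and {q4}.
The partition is now stable with 7 blocks: {q2,q3} | {q0,q11} | {q7} | {q5,q9} | {q10} | {q6,q8} | {q4}.
The equivalence class containing q6 is {q6,q8}, of size 2.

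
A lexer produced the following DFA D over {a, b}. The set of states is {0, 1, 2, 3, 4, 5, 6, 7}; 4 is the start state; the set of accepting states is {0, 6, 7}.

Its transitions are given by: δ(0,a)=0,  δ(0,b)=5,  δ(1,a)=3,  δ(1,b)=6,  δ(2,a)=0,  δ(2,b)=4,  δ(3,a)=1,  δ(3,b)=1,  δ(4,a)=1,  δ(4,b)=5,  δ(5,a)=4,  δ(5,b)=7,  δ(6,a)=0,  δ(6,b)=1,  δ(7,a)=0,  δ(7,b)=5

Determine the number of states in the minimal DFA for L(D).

First remove the unreachable states {2}; 7 states remain.
Start with accepting vs non-accepting: {0,6,7} | {1,3,4,5}.
On input b, block {1,3,4,5} splits into {1,5} and {3,4}.
The partition is now stable with 3 blocks: {0,6,7} | {1,5} | {3,4}.

3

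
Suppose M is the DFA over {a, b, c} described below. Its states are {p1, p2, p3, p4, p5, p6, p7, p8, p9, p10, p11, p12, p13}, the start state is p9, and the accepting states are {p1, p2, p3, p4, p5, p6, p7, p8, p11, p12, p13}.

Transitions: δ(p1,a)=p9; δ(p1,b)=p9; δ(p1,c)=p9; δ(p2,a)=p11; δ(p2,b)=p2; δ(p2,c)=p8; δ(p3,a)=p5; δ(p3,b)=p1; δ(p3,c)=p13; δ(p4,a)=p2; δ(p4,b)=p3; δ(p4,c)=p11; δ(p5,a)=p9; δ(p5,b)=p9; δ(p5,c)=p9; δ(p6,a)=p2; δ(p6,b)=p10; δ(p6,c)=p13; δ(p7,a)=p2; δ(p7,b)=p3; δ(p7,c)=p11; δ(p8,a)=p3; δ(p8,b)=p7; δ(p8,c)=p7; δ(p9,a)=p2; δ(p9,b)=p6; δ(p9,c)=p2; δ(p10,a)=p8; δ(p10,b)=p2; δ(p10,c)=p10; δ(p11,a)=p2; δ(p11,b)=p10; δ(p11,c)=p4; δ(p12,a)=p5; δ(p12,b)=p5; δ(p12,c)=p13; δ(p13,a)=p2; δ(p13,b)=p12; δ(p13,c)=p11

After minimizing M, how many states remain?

8

All states are reachable from the start state.
P0 = {p1,p2,p3,p4,p5,p6,p7,p8,p11,p12,p13} | {p9,p10}.
Refine {p1,p2,p3,p4,p5,p6,p7,p8,p11,p12,p13} on symbol a: members go to different blocks, giving {p2,p3,p4,p6,p7,p8,p11,p12,p13} and {p1,p5}.
Refine {p2,p3,p4,p6,p7,p8,p11,p12,p13} on symbol a: members go to different blocks, giving {p2,p4,p6,p7,p8,p11,p13} and {p3,p12}.
Split {p2,p4,p6,p7,p8,p11,p13} by δ(·,a) → {p2,p4,p6,p7,p11,p13} and {p8}.
On input b, block {p2,p4,p6,p7,p11,p13} splits into {p4,p7,p13} and {p6,p11} and {p2}.
Split {p9,p10} by δ(·,a) → {p9} and {p10}.
No further refinement is possible. Final partition (8 blocks): {p4,p7,p13} | {p9} | {p1,p5} | {p3,p12} | {p8} | {p6,p11} | {p2} | {p10}.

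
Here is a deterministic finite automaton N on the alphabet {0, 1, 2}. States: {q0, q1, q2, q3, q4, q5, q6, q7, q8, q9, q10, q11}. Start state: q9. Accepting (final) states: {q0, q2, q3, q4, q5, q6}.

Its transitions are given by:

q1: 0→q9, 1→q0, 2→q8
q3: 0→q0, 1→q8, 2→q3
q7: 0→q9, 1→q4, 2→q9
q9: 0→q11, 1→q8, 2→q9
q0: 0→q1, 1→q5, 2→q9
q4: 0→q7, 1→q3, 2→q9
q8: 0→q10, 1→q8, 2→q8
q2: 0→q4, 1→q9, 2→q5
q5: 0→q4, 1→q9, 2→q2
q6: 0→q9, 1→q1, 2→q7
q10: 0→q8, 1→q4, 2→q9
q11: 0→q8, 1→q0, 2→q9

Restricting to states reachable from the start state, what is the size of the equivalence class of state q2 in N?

First remove the unreachable states {q6}; 11 states remain.
P0 = {q0,q2,q3,q4,q5} | {q1,q7,q8,q9,q10,q11}.
Refine {q0,q2,q3,q4,q5} on symbol 0: members go to different blocks, giving {q2,q3,q5} and {q0,q4}.
On input 1, block {q1,q7,q8,q9,q10,q11} splits into {q1,q7,q10,q11} and {q8,q9}.
The partition is now stable with 4 blocks: {q2,q3,q5} | {q1,q7,q10,q11} | {q0,q4} | {q8,q9}.
The equivalence class containing q2 is {q2,q3,q5}, of size 3.

3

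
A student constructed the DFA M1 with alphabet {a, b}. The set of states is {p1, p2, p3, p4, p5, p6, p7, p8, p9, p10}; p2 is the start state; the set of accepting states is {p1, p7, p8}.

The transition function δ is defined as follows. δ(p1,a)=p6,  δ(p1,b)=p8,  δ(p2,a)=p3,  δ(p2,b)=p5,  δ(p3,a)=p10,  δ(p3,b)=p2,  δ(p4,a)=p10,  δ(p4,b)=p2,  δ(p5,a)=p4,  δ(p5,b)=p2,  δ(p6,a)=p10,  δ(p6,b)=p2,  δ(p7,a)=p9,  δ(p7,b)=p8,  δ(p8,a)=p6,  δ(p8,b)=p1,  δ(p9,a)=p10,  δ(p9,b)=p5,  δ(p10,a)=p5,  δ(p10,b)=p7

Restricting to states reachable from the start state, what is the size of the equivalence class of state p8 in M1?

P0 = {p1,p7,p8} | {p2,p3,p4,p5,p6,p9,p10}.
Split {p2,p3,p4,p5,p6,p9,p10} by δ(·,b) → {p2,p3,p4,p5,p6,p9} and {p10}.
On input a, block {p2,p3,p4,p5,p6,p9} splits into {p3,p4,p6,p9} and {p2,p5}.
No further refinement is possible. Final partition (4 blocks): {p1,p7,p8} | {p3,p4,p6,p9} | {p10} | {p2,p5}.
The equivalence class containing p8 is {p1,p7,p8}, of size 3.

3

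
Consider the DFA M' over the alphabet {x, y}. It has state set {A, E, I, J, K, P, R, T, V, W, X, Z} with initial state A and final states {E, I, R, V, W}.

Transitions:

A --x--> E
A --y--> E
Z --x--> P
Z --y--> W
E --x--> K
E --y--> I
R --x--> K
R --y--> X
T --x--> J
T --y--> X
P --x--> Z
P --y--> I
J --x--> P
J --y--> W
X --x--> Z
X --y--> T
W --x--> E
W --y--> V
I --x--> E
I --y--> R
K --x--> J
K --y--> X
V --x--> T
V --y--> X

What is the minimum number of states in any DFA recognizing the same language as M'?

6

Every state is reachable, so we keep all 12.
Start with accepting vs non-accepting: {E,I,R,V,W} | {A,J,K,P,T,X,Z}.
Split {E,I,R,V,W} by δ(·,x) → {E,R,V} and {I,W}.
Refine {E,R,V} on symbol y: members go to different blocks, giving {R,V} and {E}.
Refine {A,J,K,P,T,X,Z} on symbol x: members go to different blocks, giving {J,K,P,T,X,Z} and {A}.
Split {J,K,P,T,X,Z} by δ(·,y) → {K,T,X} and {J,P,Z}.
No further refinement is possible. Final partition (6 blocks): {R,V} | {K,T,X} | {I,W} | {E} | {A} | {J,P,Z}.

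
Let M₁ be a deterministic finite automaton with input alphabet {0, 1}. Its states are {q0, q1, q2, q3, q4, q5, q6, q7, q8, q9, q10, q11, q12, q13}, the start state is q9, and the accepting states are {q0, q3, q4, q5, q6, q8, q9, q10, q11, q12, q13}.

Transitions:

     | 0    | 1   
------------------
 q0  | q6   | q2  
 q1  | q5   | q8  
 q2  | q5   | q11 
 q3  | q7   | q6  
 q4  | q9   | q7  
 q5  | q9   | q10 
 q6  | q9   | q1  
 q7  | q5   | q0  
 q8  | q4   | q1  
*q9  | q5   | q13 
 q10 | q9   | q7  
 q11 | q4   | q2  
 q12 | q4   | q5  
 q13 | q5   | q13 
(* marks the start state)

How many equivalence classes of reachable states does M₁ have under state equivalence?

States {q3,q12} cannot be reached from the start state, so discard them.
P0 = {q0,q4,q5,q6,q8,q9,q10,q11,q13} | {q1,q2,q7}.
Split {q0,q4,q5,q6,q8,q9,q10,q11,q13} by δ(·,1) → {q0,q4,q6,q8,q10,q11} and {q5,q9,q13}.
Split {q0,q4,q6,q8,q10,q11} by δ(·,0) → {q0,q8,q11} and {q4,q6,q10}.
Split {q5,q9,q13} by δ(·,1) → {q9,q13} and {q5}.
Stable partition: {q0,q8,q11} | {q1,q2,q7} | {q9,q13} | {q4,q6,q10} | {q5} — 5 equivalence classes.

5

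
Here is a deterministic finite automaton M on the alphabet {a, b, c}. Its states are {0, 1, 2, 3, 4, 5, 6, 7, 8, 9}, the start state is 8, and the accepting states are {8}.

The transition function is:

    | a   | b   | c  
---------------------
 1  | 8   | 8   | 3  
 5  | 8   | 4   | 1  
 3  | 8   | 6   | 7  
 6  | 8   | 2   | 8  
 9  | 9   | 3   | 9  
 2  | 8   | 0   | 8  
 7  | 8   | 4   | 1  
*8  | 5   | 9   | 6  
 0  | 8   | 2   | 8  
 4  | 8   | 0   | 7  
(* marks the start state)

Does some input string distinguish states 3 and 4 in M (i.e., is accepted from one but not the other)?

Initial partition by acceptance: {8} | {0,1,2,3,4,5,6,7,9}.
On input a, block {0,1,2,3,4,5,6,7,9} splits into {0,1,2,3,4,5,6,7} and {9}.
Split {0,1,2,3,4,5,6,7} by δ(·,b) → {0,2,3,4,5,6,7} and {1}.
Split {0,2,3,4,5,6,7} by δ(·,c) → {0,2,6} and {3,4} and {5,7}.
The partition is now stable with 6 blocks: {8} | {0,2,6} | {9} | {1} | {3,4} | {5,7}.
3 and 4 lie in the same block of the stable partition, so they are equivalent — no string distinguishes them.

No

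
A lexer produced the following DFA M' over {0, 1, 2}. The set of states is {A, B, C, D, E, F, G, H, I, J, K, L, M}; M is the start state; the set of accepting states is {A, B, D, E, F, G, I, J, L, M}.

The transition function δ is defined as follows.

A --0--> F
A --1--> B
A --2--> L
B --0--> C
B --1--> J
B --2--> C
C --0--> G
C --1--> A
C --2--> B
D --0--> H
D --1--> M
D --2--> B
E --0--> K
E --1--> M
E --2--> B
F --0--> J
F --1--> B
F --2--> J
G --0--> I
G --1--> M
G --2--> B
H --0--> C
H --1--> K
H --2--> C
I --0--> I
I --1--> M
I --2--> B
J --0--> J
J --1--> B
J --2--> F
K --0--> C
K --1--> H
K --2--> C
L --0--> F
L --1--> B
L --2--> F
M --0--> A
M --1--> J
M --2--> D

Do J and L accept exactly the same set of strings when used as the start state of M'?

Reachable states from the start: {A,B,C,D,F,G,H,I,J,K,L,M}. Unreachable: {E} — drop them.
Start with accepting vs non-accepting: {A,B,D,F,G,I,J,L,M} | {C,H,K}.
On input 0, block {A,B,D,F,G,I,J,L,M} splits into {A,F,G,I,J,L,M} and {B,D}.
Refine {A,F,G,I,J,L,M} on symbol 1: members go to different blocks, giving {A,F,J,L} and {G,I,M}.
Refine {C,H,K} on symbol 0: members go to different blocks, giving {H,K} and {C}.
On input 0, block {B,D} splits into {B} and {D}.
Refine {G,I,M} on symbol 0: members go to different blocks, giving {G,I} and {M}.
The partition is now stable with 7 blocks: {A,F,J,L} | {H,K} | {B} | {G,I} | {C} | {D} | {M}.
J and L lie in the same block of the stable partition, so they are equivalent — no string distinguishes them.

Yes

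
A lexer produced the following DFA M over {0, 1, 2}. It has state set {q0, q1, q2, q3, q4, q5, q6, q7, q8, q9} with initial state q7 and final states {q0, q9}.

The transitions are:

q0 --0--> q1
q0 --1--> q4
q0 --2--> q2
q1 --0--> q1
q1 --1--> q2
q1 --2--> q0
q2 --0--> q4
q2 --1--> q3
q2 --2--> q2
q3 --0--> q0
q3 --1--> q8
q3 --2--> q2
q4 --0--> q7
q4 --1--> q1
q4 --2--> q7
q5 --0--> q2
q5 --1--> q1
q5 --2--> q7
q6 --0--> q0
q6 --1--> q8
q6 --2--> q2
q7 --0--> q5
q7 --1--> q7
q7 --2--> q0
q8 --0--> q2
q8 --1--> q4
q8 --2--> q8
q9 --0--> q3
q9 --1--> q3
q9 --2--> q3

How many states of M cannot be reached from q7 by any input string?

BFS from q7 reaches {q0, q1, q2, q3, q4, q5, q7, q8}; the 2 state(s) q6, q9 are never visited.

2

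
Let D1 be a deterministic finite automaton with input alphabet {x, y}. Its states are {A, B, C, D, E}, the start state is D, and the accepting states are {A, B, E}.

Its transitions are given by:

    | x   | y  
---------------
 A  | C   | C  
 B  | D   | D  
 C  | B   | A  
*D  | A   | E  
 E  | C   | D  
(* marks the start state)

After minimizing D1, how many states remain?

2

P0 = {A,B,E} | {C,D}.
The partition is now stable with 2 blocks: {A,B,E} | {C,D}.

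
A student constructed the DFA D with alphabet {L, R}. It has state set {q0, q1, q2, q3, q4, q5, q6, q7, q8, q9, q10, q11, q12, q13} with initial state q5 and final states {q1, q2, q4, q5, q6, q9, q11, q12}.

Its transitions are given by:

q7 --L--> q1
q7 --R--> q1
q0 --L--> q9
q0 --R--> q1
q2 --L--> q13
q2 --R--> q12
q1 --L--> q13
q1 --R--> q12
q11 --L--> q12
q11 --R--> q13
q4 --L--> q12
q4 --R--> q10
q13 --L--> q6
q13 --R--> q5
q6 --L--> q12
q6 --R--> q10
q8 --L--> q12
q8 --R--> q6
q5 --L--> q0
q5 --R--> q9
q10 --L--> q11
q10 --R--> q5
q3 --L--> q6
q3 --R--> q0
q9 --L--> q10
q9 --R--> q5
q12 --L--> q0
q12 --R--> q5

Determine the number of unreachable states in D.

5

BFS from q5 reaches {q0, q1, q5, q6, q9, q10, q11, q12, q13}; the 5 state(s) q2, q3, q4, q7, q8 are never visited.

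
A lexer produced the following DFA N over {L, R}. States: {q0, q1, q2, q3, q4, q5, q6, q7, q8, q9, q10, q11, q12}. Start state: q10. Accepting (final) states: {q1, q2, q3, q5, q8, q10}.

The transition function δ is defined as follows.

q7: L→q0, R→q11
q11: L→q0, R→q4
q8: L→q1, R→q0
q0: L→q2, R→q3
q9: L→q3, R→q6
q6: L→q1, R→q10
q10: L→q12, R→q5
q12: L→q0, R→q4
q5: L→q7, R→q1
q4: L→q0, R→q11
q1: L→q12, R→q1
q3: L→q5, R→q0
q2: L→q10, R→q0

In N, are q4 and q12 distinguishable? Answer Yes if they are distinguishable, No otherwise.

No

First remove the unreachable states {q6,q8,q9}; 10 states remain.
Initial partition by acceptance: {q1,q2,q3,q5,q10} | {q0,q4,q7,q11,q12}.
Split {q1,q2,q3,q5,q10} by δ(·,L) → {q1,q5,q10} and {q2,q3}.
Split {q0,q4,q7,q11,q12} by δ(·,L) → {q4,q7,q11,q12} and {q0}.
Stable partition: {q1,q5,q10} | {q4,q7,q11,q12} | {q2,q3} | {q0} — 4 equivalence classes.
q4 and q12 lie in the same block of the stable partition, so they are equivalent — no string distinguishes them.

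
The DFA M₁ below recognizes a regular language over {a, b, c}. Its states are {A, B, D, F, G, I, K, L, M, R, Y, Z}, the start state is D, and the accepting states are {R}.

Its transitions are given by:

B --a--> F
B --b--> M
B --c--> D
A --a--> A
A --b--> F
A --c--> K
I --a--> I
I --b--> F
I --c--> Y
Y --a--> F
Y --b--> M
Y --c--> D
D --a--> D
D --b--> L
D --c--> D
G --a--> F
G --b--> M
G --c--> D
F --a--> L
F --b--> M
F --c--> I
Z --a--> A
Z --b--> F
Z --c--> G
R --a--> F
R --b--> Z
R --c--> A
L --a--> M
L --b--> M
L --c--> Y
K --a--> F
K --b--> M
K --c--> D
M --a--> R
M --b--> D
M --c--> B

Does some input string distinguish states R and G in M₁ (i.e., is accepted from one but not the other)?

P0 = {R} | {A,B,D,F,G,I,K,L,M,Y,Z}.
Refine {A,B,D,F,G,I,K,L,M,Y,Z} on symbol a: members go to different blocks, giving {A,B,D,F,G,I,K,L,Y,Z} and {M}.
On input a, block {A,B,D,F,G,I,K,L,Y,Z} splits into {A,B,D,F,G,I,K,Y,Z} and {L}.
Refine {A,B,D,F,G,I,K,Y,Z} on symbol a: members go to different blocks, giving {A,B,D,G,I,K,Y,Z} and {F}.
Refine {A,B,D,G,I,K,Y,Z} on symbol a: members go to different blocks, giving {A,D,I,Z} and {B,G,K,Y}.
On input b, block {A,D,I,Z} splits into {A,I,Z} and {D}.
No further refinement is possible. Final partition (7 blocks): {R} | {A,I,Z} | {M} | {L} | {F} | {B,G,K,Y} | {D}.
R and G end up in different blocks, so they are distinguishable. For instance, the string 'ε' is accepted from only R.

Yes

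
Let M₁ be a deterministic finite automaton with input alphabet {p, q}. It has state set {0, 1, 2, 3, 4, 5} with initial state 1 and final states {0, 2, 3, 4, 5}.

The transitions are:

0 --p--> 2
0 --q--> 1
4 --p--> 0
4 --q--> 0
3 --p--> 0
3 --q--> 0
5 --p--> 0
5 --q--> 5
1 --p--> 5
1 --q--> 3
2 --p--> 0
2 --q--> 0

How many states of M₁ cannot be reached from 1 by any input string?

1

BFS from 1 reaches {0, 1, 2, 3, 5}; the 1 state(s) 4 are never visited.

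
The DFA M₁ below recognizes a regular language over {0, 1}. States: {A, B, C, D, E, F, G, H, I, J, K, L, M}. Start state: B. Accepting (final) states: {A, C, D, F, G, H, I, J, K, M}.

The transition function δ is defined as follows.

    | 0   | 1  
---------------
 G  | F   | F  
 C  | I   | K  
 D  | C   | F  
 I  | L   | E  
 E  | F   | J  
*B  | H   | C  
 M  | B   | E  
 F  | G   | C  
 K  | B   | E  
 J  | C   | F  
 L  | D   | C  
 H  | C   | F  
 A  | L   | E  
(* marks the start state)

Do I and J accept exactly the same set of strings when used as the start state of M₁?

States {A,M} cannot be reached from the start state, so discard them.
P0 = {C,D,F,G,H,I,J,K} | {B,E,L}.
Split {C,D,F,G,H,I,J,K} by δ(·,0) → {C,D,F,G,H,J} and {I,K}.
On input 0, block {C,D,F,G,H,J} splits into {D,F,G,H,J} and {C}.
On input 0, block {D,F,G,H,J} splits into {D,H,J} and {F,G}.
On input 0, block {B,E,L} splits into {B,L} and {E}.
Refine {F,G} on symbol 1: members go to different blocks, giving {F} and {G}.
No further refinement is possible. Final partition (7 blocks): {D,H,J} | {B,L} | {I,K} | {C} | {F} | {E} | {G}.
I and J end up in different blocks, so they are distinguishable. For instance, the string '0' is accepted from only J.

No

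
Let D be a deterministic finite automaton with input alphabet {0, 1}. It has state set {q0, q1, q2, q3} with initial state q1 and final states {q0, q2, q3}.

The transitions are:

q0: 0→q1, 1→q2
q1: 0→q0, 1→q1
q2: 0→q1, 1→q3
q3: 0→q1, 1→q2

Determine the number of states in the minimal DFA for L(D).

2

Initial partition by acceptance: {q0,q2,q3} | {q1}.
The partition is now stable with 2 blocks: {q0,q2,q3} | {q1}.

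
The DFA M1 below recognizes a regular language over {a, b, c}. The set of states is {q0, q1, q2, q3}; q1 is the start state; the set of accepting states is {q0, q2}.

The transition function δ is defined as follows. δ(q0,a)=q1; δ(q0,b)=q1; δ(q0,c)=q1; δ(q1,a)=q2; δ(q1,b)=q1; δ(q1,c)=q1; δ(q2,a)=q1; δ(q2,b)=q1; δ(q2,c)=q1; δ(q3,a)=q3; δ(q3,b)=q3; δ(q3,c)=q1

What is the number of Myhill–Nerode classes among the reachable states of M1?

2

States {q0,q3} cannot be reached from the start state, so discard them.
Initial partition by acceptance: {q2} | {q1}.
Stable partition: {q2} | {q1} — 2 equivalence classes.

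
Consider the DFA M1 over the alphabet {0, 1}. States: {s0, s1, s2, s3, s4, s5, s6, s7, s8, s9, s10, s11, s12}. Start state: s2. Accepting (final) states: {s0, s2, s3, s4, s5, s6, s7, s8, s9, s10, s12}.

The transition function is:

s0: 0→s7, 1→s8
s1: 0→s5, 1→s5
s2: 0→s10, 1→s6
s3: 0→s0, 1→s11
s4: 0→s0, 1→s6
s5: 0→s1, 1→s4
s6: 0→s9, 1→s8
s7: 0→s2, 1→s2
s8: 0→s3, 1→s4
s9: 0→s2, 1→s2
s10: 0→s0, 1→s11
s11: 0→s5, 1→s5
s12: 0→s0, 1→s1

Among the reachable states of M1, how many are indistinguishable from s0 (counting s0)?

2

States {s12} cannot be reached from the start state, so discard them.
Initial partition by acceptance: {s0,s2,s3,s4,s5,s6,s7,s8,s9,s10} | {s1,s11}.
Split {s0,s2,s3,s4,s5,s6,s7,s8,s9,s10} by δ(·,0) → {s0,s2,s3,s4,s6,s7,s8,s9,s10} and {s5}.
On input 1, block {s0,s2,s3,s4,s6,s7,s8,s9,s10} splits into {s0,s2,s4,s6,s7,s8,s9} and {s3,s10}.
Refine {s0,s2,s4,s6,s7,s8,s9} on symbol 0: members go to different blocks, giving {s0,s4,s6,s7,s9} and {s2,s8}.
Refine {s0,s4,s6,s7,s9} on symbol 0: members go to different blocks, giving {s0,s4,s6} and {s7,s9}.
Split {s0,s4,s6} by δ(·,0) → {s0,s6} and {s4}.
Split {s2,s8} by δ(·,1) → {s2} and {s8}.
The partition is now stable with 8 blocks: {s0,s6} | {s1,s11} | {s5} | {s3,s10} | {s2} | {s7,s9} | {s4} | {s8}.
State s0 belongs to the block {s0,s6}, which has 2 states.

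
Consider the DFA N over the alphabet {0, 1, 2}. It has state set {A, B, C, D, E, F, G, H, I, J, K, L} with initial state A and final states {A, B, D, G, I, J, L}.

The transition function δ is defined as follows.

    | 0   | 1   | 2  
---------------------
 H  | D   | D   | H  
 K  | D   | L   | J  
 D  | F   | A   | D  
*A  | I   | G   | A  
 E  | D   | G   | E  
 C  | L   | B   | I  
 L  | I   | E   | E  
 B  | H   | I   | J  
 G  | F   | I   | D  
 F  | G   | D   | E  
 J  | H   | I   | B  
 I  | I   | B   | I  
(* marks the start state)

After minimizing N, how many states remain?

States {C,K,L} cannot be reached from the start state, so discard them.
P0 = {A,B,D,G,I,J} | {E,F,H}.
On input 0, block {A,B,D,G,I,J} splits into {B,D,G,J} and {A,I}.
Stable partition: {B,D,G,J} | {E,F,H} | {A,I} — 3 equivalence classes.

3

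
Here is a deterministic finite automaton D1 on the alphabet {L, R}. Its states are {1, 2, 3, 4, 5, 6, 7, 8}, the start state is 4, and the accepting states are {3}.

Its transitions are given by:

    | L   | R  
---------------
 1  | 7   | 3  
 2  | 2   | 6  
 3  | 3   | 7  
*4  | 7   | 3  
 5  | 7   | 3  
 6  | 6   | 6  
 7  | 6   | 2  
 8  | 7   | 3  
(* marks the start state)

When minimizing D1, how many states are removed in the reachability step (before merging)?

3

Starting at 4 and following transitions, the reachable set is {2, 3, 4, 6, 7}. That leaves 1, 5, 8 unreachable — 3 in total.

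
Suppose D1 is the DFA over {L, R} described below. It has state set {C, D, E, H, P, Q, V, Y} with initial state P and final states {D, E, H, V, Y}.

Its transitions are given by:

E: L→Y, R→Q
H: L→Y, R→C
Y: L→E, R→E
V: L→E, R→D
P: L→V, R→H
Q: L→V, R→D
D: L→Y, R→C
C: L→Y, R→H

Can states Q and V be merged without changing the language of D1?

No

All states are reachable from the start state.
Start with accepting vs non-accepting: {D,E,H,V,Y} | {C,P,Q}.
Split {D,E,H,V,Y} by δ(·,R) → {D,E,H} and {V,Y}.
The partition is now stable with 3 blocks: {D,E,H} | {C,P,Q} | {V,Y}.
Q and V end up in different blocks, so they are distinguishable. For instance, the string 'ε' is accepted from only V.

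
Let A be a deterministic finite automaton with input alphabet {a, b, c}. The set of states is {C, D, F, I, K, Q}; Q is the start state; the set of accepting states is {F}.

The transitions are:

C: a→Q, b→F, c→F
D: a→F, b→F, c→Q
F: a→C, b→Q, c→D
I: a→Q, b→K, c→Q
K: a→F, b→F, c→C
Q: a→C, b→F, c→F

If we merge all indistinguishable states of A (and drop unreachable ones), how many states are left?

First remove the unreachable states {I,K}; 4 states remain.
P0 = {F} | {C,D,Q}.
Refine {C,D,Q} on symbol a: members go to different blocks, giving {C,Q} and {D}.
The partition is now stable with 3 blocks: {F} | {C,Q} | {D}.

3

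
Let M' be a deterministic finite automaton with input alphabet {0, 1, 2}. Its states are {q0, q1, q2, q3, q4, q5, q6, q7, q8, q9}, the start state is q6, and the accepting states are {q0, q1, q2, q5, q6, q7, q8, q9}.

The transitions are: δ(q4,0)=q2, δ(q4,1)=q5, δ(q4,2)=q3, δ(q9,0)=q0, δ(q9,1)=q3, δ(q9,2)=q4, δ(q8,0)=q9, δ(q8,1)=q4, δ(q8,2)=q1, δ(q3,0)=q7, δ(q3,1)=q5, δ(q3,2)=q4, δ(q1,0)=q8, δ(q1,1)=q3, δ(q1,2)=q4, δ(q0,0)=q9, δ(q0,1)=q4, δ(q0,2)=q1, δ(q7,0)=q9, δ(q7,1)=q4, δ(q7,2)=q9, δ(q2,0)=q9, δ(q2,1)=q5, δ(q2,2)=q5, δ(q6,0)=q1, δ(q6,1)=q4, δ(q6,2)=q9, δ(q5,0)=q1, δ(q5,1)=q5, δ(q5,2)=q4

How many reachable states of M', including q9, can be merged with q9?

2

Start with accepting vs non-accepting: {q0,q1,q2,q5,q6,q7,q8,q9} | {q3,q4}.
On input 1, block {q0,q1,q2,q5,q6,q7,q8,q9} splits into {q0,q1,q6,q7,q8,q9} and {q2,q5}.
On input 2, block {q0,q1,q6,q7,q8,q9} splits into {q0,q6,q7,q8} and {q1,q9}.
On input 0, block {q3,q4} splits into {q3} and {q4}.
On input 2, block {q2,q5} splits into {q2} and {q5}.
The partition is now stable with 6 blocks: {q0,q6,q7,q8} | {q3} | {q2} | {q1,q9} | {q4} | {q5}.
State q9 belongs to the block {q1,q9}, which has 2 states.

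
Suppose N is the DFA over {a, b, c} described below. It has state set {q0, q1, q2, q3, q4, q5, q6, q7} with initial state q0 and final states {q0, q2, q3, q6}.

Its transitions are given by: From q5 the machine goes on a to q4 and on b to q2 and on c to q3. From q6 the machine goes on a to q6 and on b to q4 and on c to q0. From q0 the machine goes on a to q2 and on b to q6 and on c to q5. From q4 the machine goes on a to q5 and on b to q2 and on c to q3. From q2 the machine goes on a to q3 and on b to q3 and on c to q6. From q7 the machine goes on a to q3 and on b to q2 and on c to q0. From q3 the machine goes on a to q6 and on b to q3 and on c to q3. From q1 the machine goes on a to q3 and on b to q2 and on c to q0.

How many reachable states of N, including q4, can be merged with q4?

2

Reachable states from the start: {q0,q2,q3,q4,q5,q6}. Unreachable: {q1,q7} — drop them.
Start with accepting vs non-accepting: {q0,q2,q3,q6} | {q4,q5}.
Split {q0,q2,q3,q6} by δ(·,b) → {q0,q2,q3} and {q6}.
Split {q0,q2,q3} by δ(·,a) → {q0,q2} and {q3}.
Refine {q0,q2} on symbol a: members go to different blocks, giving {q0} and {q2}.
The partition is now stable with 5 blocks: {q0} | {q4,q5} | {q6} | {q3} | {q2}.
State q4 belongs to the block {q4,q5}, which has 2 states.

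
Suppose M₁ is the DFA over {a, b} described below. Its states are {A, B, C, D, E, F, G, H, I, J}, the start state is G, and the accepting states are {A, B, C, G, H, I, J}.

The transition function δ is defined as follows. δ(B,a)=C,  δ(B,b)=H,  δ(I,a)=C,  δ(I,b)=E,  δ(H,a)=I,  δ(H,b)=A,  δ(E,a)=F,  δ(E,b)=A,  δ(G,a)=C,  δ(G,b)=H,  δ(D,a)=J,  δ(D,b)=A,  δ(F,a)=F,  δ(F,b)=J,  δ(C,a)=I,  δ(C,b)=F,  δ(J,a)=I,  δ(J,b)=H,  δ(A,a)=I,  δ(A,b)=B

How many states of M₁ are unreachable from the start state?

1

No path from G leads to D; the other 9 states are all reachable.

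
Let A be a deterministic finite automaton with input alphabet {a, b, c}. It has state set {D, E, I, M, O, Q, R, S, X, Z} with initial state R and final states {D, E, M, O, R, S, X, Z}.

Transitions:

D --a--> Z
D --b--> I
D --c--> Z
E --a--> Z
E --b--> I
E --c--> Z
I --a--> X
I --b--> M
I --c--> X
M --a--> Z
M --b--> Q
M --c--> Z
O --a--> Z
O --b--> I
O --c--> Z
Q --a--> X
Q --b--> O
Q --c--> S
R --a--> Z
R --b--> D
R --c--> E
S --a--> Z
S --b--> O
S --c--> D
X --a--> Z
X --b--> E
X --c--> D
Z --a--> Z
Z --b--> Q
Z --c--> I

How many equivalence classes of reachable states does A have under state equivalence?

4

Initial partition by acceptance: {D,E,M,O,R,S,X,Z} | {I,Q}.
Refine {D,E,M,O,R,S,X,Z} on symbol b: members go to different blocks, giving {D,E,M,O,Z} and {R,S,X}.
On input c, block {D,E,M,O,Z} splits into {D,E,M,O} and {Z}.
Stable partition: {D,E,M,O} | {I,Q} | {R,S,X} | {Z} — 4 equivalence classes.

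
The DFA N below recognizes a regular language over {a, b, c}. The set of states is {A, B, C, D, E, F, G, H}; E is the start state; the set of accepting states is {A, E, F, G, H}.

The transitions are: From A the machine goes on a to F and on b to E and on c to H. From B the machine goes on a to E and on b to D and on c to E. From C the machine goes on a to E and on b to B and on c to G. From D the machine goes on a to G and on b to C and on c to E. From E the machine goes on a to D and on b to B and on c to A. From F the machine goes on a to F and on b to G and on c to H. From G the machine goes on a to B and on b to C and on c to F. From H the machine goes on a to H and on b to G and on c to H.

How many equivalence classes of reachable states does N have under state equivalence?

Every state is reachable, so we keep all 8.
Start with accepting vs non-accepting: {A,E,F,G,H} | {B,C,D}.
Split {A,E,F,G,H} by δ(·,a) → {A,F,H} and {E,G}.
No further refinement is possible. Final partition (3 blocks): {A,F,H} | {B,C,D} | {E,G}.

3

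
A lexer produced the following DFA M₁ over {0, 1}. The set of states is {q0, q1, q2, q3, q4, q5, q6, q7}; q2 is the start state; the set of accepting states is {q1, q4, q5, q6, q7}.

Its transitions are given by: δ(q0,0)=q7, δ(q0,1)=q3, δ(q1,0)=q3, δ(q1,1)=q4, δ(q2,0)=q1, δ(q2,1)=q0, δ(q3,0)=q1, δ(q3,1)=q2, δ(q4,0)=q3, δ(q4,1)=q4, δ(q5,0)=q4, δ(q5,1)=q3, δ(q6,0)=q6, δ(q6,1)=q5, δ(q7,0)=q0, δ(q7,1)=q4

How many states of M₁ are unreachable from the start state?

BFS from q2 reaches {q0, q1, q2, q3, q4, q7}; the 2 state(s) q5, q6 are never visited.

2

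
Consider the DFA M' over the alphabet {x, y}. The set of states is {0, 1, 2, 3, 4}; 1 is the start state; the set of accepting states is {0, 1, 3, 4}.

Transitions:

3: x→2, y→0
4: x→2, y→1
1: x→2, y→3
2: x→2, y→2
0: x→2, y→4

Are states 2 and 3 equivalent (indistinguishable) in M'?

No

Every state is reachable, so we keep all 5.
P0 = {0,1,3,4} | {2}.
The partition is now stable with 2 blocks: {0,1,3,4} | {2}.
2 and 3 end up in different blocks, so they are distinguishable. For instance, the string 'ε' is accepted from only 3.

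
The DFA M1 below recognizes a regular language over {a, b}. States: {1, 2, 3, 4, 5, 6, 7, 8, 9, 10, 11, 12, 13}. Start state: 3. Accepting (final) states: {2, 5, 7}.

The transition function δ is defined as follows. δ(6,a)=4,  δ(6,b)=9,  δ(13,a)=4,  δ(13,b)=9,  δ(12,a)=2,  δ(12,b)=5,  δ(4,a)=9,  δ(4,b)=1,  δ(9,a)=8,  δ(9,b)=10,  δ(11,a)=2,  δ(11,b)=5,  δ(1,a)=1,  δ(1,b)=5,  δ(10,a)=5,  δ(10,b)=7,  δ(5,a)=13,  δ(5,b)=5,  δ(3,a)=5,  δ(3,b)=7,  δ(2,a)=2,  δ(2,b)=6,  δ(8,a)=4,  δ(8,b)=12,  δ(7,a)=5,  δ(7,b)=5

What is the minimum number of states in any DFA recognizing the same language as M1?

States {11} cannot be reached from the start state, so discard them.
Start with accepting vs non-accepting: {2,5,7} | {1,3,4,6,8,9,10,12,13}.
Refine {2,5,7} on symbol a: members go to different blocks, giving {2,7} and {5}.
Refine {2,7} on symbol a: members go to different blocks, giving {2} and {7}.
Refine {1,3,4,6,8,9,10,12,13} on symbol a: members go to different blocks, giving {1,4,6,8,9,13} and {3,10} and {12}.
Refine {1,4,6,8,9,13} on symbol b: members go to different blocks, giving {4,6,13} and {1} and {8} and {9}.
Split {4,6,13} by δ(·,a) → {6,13} and {4}.
No further refinement is possible. Final partition (10 blocks): {2} | {6,13} | {5} | {7} | {3,10} | {12} | {1} | {8} | {9} | {4}.

10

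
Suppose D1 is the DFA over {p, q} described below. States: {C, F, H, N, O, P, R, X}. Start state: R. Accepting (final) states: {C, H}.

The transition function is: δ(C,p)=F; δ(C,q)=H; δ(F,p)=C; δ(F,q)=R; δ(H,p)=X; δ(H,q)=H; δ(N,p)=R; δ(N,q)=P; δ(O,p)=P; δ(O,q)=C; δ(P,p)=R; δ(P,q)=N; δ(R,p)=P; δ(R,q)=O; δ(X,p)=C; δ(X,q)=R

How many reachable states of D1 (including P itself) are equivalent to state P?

All states are reachable from the start state.
Start with accepting vs non-accepting: {C,H} | {F,N,O,P,R,X}.
Split {F,N,O,P,R,X} by δ(·,p) → {N,O,P,R} and {F,X}.
On input q, block {N,O,P,R} splits into {N,P,R} and {O}.
On input q, block {N,P,R} splits into {N,P} and {R}.
The partition is now stable with 5 blocks: {C,H} | {N,P} | {F,X} | {O} | {R}.
State P belongs to the block {N,P}, which has 2 states.

2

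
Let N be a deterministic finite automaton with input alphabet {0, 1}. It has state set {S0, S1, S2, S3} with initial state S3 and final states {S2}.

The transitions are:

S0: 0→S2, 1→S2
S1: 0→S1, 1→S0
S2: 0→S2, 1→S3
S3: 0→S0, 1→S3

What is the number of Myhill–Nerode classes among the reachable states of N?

Reachable states from the start: {S0,S2,S3}. Unreachable: {S1} — drop them.
Start with accepting vs non-accepting: {S2} | {S0,S3}.
Split {S0,S3} by δ(·,0) → {S0} and {S3}.
The partition is now stable with 3 blocks: {S2} | {S0} | {S3}.

3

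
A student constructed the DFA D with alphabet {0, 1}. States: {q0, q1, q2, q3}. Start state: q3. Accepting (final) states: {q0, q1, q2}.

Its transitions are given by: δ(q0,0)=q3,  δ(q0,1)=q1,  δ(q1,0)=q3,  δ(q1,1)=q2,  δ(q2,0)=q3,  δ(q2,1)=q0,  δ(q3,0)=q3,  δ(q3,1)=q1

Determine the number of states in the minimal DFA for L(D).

P0 = {q0,q1,q2} | {q3}.
No further refinement is possible. Final partition (2 blocks): {q0,q1,q2} | {q3}.

2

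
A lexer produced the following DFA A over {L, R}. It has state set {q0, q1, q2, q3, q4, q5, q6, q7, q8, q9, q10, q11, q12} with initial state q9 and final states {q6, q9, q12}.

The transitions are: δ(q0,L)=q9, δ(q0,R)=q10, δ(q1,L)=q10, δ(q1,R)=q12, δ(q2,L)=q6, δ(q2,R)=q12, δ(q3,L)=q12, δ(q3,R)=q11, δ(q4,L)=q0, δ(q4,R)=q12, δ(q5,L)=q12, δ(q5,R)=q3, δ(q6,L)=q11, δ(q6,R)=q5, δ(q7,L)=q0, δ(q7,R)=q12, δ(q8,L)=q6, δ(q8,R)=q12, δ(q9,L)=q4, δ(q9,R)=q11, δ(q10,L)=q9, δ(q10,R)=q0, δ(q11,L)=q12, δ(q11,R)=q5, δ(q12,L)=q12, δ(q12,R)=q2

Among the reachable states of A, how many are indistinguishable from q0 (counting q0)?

2

Reachable states from the start: {q0,q2,q3,q4,q5,q6,q9,q10,q11,q12}. Unreachable: {q1,q7,q8} — drop them.
P0 = {q6,q9,q12} | {q0,q2,q3,q4,q5,q10,q11}.
Split {q6,q9,q12} by δ(·,L) → {q6,q9} and {q12}.
Split {q0,q2,q3,q4,q5,q10,q11} by δ(·,L) → {q0,q2,q10} and {q3,q5,q11} and {q4}.
Split {q6,q9} by δ(·,L) → {q6} and {q9}.
Split {q0,q2,q10} by δ(·,L) → {q0,q10} and {q2}.
Stable partition: {q6} | {q0,q10} | {q12} | {q3,q5,q11} | {q4} | {q9} | {q2} — 7 equivalence classes.
State q0 belongs to the block {q0,q10}, which has 2 states.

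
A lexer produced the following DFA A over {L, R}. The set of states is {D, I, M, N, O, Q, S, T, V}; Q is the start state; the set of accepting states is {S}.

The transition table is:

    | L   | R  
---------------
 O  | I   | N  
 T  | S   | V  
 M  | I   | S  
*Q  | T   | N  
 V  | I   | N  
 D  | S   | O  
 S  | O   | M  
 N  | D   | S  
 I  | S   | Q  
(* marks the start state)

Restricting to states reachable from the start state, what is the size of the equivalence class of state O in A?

3

Every state is reachable, so we keep all 9.
Start with accepting vs non-accepting: {S} | {D,I,M,N,O,Q,T,V}.
Split {D,I,M,N,O,Q,T,V} by δ(·,L) → {M,N,O,Q,V} and {D,I,T}.
Refine {M,N,O,Q,V} on symbol R: members go to different blocks, giving {O,Q,V} and {M,N}.
Stable partition: {S} | {O,Q,V} | {D,I,T} | {M,N} — 4 equivalence classes.
The equivalence class containing O is {O,Q,V}, of size 3.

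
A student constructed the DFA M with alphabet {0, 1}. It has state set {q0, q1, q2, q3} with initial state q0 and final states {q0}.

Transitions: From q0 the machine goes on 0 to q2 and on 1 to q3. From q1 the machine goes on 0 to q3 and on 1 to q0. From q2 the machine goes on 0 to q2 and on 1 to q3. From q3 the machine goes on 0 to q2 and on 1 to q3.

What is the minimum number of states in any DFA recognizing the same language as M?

2

States {q1} cannot be reached from the start state, so discard them.
Start with accepting vs non-accepting: {q0} | {q2,q3}.
Stable partition: {q0} | {q2,q3} — 2 equivalence classes.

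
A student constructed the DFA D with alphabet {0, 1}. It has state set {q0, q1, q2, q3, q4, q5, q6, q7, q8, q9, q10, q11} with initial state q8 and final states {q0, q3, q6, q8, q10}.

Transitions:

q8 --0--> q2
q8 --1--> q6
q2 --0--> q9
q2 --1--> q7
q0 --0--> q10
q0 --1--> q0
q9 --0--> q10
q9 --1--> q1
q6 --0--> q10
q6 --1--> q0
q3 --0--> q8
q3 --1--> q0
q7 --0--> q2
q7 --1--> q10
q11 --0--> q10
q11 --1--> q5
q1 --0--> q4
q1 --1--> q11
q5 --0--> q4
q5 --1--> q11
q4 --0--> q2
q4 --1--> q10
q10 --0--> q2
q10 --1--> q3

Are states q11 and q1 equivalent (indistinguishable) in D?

No

Initial partition by acceptance: {q0,q3,q6,q8,q10} | {q1,q2,q4,q5,q7,q9,q11}.
Split {q0,q3,q6,q8,q10} by δ(·,0) → {q0,q3,q6} and {q8,q10}.
Refine {q1,q2,q4,q5,q7,q9,q11} on symbol 0: members go to different blocks, giving {q1,q2,q4,q5,q7} and {q9,q11}.
On input 0, block {q1,q2,q4,q5,q7} splits into {q1,q4,q5,q7} and {q2}.
On input 0, block {q1,q4,q5,q7} splits into {q1,q5} and {q4,q7}.
The partition is now stable with 6 blocks: {q0,q3,q6} | {q1,q5} | {q8,q10} | {q9,q11} | {q2} | {q4,q7}.
q11 and q1 end up in different blocks, so they are distinguishable. For instance, the string '0' is accepted from only q11.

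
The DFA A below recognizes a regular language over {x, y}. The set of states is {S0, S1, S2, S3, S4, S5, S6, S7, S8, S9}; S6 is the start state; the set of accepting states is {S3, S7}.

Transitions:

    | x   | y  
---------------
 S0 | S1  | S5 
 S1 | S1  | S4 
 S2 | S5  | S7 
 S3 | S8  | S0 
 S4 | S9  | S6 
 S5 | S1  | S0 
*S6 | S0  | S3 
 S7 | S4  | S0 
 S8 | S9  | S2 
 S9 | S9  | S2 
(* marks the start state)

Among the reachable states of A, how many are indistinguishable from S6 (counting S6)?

Every state is reachable, so we keep all 10.
Start with accepting vs non-accepting: {S3,S7} | {S0,S1,S2,S4,S5,S6,S8,S9}.
Refine {S0,S1,S2,S4,S5,S6,S8,S9} on symbol y: members go to different blocks, giving {S0,S1,S4,S5,S8,S9} and {S2,S6}.
Split {S0,S1,S4,S5,S8,S9} by δ(·,y) → {S0,S1,S5} and {S4,S8,S9}.
Refine {S0,S1,S5} on symbol y: members go to different blocks, giving {S0,S5} and {S1}.
No further refinement is possible. Final partition (5 blocks): {S3,S7} | {S0,S5} | {S2,S6} | {S4,S8,S9} | {S1}.
State S6 belongs to the block {S2,S6}, which has 2 states.

2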